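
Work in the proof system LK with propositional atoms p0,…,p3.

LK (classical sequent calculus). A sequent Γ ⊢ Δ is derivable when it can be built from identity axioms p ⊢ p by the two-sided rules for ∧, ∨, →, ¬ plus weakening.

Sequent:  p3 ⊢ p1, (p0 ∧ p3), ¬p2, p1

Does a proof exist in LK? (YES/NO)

Enumerate valuations to refute Γ ⊢ Δ:
  v=0000: Γ:[p3=F] Δ:[p1=F, (p0 ∧ p3)=F, ¬p2=T, p1=F] refutes=False
  v=0001: Γ:[p3=T] Δ:[p1=F, (p0 ∧ p3)=F, ¬p2=T, p1=F] refutes=False
  v=0010: Γ:[p3=F] Δ:[p1=F, (p0 ∧ p3)=F, ¬p2=F, p1=F] refutes=False
  v=0011: Γ:[p3=T] Δ:[p1=F, (p0 ∧ p3)=F, ¬p2=F, p1=F] refutes=True  ← countermodel

Result: NO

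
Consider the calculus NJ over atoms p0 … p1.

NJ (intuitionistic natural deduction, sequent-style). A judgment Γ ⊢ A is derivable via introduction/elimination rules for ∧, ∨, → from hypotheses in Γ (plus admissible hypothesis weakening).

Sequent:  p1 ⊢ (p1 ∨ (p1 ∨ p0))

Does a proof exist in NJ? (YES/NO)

Proof tree:
[∨I₂] p1 ⊢ (p1 ∨ (p1 ∨ p0))
  [∨I₁] p1 ⊢ (p1 ∨ p0)
    [Ax] p1 ⊢ p1

Result: YES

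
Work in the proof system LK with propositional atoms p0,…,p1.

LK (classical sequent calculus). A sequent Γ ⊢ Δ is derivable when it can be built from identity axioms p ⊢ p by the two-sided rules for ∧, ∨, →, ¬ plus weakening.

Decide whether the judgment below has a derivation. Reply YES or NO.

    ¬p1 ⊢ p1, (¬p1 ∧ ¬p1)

Proof tree:
[∧R] ¬p1 ⊢ p1, (¬p1 ∧ ¬p1)
  [¬R]  ⊢ p1, p1, ¬p1
    [WR] p1 ⊢ p1, p1
      [Ax] p1 ⊢ p1
  [¬L] ¬p1 ⊢ p1, ¬p1
    [¬R]  ⊢ p1, p1, ¬p1
      [WR] p1 ⊢ p1, p1
        [Ax] p1 ⊢ p1

Result: YES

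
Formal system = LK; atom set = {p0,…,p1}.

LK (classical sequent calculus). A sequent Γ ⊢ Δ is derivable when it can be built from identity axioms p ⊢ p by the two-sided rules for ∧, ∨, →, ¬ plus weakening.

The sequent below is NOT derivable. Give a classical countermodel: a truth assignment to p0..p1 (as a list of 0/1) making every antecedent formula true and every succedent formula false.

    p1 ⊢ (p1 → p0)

Truth-table refutation:
  v=00: Γ:[p1=F] Δ:[(p1 → p0)=T] refutes=False
  v=01: Γ:[p1=T] Δ:[(p1 → p0)=F] refutes=True  ← countermodel

Result: [0, 1]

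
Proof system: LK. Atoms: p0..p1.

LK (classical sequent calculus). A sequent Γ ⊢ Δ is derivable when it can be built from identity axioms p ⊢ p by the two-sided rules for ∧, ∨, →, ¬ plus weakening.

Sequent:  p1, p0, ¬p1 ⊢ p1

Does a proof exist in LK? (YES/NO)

Proof tree:
[WR] p1, p0, ¬p1 ⊢ p1
  [¬L] p1, p0, ¬p1 ⊢ 
    [WL] p1, p0 ⊢ p1
      [Ax] p1 ⊢ p1

Result: YES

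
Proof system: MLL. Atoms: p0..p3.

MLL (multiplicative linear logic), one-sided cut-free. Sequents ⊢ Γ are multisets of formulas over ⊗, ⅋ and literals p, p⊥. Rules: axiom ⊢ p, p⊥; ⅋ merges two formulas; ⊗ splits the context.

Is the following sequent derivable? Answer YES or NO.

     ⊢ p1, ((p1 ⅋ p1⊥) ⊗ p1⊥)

Derivation trace:
[⊗]  ⊢ p1, ((p1 ⅋ p1⊥) ⊗ p1⊥)
  [⅋]  ⊢ (p1 ⅋ p1⊥)
    [Ax]  ⊢ p1, p1⊥
  [Ax]  ⊢ p1, p1⊥

Result: YES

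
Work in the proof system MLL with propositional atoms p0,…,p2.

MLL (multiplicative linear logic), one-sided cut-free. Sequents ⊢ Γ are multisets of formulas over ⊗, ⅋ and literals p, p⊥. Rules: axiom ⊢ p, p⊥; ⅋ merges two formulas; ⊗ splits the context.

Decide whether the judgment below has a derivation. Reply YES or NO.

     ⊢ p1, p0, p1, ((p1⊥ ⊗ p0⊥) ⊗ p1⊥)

Proof tree:
[⊗]  ⊢ p1, p0, p1, ((p1⊥ ⊗ p0⊥) ⊗ p1⊥)
  [⊗]  ⊢ p1, p0, (p1⊥ ⊗ p0⊥)
    [Ax]  ⊢ p1, p1⊥
    [Ax]  ⊢ p0, p0⊥
  [Ax]  ⊢ p1, p1⊥

Result: YES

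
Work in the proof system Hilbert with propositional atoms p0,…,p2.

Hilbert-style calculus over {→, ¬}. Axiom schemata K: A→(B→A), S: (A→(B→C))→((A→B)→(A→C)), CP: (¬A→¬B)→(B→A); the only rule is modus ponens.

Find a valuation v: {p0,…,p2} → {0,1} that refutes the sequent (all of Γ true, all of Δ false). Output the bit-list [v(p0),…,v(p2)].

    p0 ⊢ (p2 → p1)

Truth-table refutation:
  v=000: Γ:[p0=F] Δ:[(p2 → p1)=T] refutes=False
  v=001: Γ:[p0=F] Δ:[(p2 → p1)=F] refutes=False
  v=010: Γ:[p0=F] Δ:[(p2 → p1)=T] refutes=False
  v=011: Γ:[p0=F] Δ:[(p2 → p1)=T] refutes=False
  v=100: Γ:[p0=T] Δ:[(p2 → p1)=T] refutes=False
  v=101: Γ:[p0=T] Δ:[(p2 → p1)=F] refutes=True  ← countermodel

Result: [1, 0, 1]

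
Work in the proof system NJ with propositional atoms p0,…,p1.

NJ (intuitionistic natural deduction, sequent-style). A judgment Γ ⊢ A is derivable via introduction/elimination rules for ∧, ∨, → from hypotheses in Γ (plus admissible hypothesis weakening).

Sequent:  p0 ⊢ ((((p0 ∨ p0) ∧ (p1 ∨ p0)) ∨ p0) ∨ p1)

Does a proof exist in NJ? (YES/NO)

Derivation (root first):
[∨I₁] p0 ⊢ ((((p0 ∨ p0) ∧ (p1 ∨ p0)) ∨ p0) ∨ p1)
  [∨I₁] p0 ⊢ (((p0 ∨ p0) ∧ (p1 ∨ p0)) ∨ p0)
    [∧I] p0 ⊢ ((p0 ∨ p0) ∧ (p1 ∨ p0))
      [∨I₁] p0 ⊢ (p0 ∨ p0)
        [Ax] p0 ⊢ p0
      [∨I₂] p0 ⊢ (p1 ∨ p0)
        [Ax] p0 ⊢ p0

Result: YES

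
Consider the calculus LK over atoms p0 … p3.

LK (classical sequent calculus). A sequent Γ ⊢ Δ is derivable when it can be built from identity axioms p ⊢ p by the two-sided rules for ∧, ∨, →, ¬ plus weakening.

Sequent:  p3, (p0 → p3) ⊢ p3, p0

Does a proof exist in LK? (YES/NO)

Proof tree:
[→L] p3, (p0 → p3) ⊢ p3, p0
  [WR] p3 ⊢ p3, p0
    [Ax] p3 ⊢ p3
  [WR] p3 ⊢ p3, p0
    [Ax] p3 ⊢ p3

Result: YES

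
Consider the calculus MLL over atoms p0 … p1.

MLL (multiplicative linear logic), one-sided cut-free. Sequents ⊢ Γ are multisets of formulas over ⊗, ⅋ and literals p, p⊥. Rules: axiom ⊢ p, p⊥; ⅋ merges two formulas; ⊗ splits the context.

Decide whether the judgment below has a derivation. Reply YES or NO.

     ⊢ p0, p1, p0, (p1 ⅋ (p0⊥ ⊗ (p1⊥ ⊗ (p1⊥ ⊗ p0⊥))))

Derivation (root first):
[⅋]  ⊢ p0, p1, p0, (p1 ⅋ (p0⊥ ⊗ (p1⊥ ⊗ (p1⊥ ⊗ p0⊥))))
  [⊗]  ⊢ p0, p1, p1, p0, (p0⊥ ⊗ (p1⊥ ⊗ (p1⊥ ⊗ p0⊥)))
    [Ax]  ⊢ p0, p0⊥
    [⊗]  ⊢ p1, p1, p0, (p1⊥ ⊗ (p1⊥ ⊗ p0⊥))
      [Ax]  ⊢ p1, p1⊥
      [⊗]  ⊢ p1, p0, (p1⊥ ⊗ p0⊥)
        [Ax]  ⊢ p1, p1⊥
        [Ax]  ⊢ p0, p0⊥

Result: YES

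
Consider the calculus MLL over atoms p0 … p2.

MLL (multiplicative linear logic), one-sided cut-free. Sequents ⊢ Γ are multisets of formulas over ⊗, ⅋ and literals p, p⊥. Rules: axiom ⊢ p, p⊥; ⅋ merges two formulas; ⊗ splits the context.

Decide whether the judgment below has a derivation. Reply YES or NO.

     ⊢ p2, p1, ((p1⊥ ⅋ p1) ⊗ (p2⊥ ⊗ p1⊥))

Proof tree:
[⊗]  ⊢ p2, p1, ((p1⊥ ⅋ p1) ⊗ (p2⊥ ⊗ p1⊥))
  [⅋]  ⊢ (p1⊥ ⅋ p1)
    [Ax]  ⊢ p1, p1⊥
  [⊗]  ⊢ p2, p1, (p2⊥ ⊗ p1⊥)
    [Ax]  ⊢ p2, p2⊥
    [Ax]  ⊢ p1, p1⊥

Result: YES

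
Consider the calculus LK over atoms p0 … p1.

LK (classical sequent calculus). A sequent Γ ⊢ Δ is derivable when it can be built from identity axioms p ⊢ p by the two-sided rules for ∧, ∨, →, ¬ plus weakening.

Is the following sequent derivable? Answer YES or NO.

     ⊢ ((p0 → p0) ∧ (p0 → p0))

Proof tree:
[∧R]  ⊢ ((p0 → p0) ∧ (p0 → p0))
  [→R]  ⊢ (p0 → p0)
    [Ax] p0 ⊢ p0
  [→R]  ⊢ (p0 → p0)
    [Ax] p0 ⊢ p0

Result: YES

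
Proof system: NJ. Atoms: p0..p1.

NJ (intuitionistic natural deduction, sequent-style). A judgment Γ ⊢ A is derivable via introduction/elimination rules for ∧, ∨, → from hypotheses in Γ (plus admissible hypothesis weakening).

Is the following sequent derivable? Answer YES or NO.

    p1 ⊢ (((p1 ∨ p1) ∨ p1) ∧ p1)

Derivation (root first):
[∧I] p1 ⊢ (((p1 ∨ p1) ∨ p1) ∧ p1)
  [∨I₁] p1 ⊢ ((p1 ∨ p1) ∨ p1)
    [∨I₂] p1 ⊢ (p1 ∨ p1)
      [Ax] p1 ⊢ p1
  [Wk] p1, p1 ⊢ p1
    [Ax] p1 ⊢ p1

Result: YES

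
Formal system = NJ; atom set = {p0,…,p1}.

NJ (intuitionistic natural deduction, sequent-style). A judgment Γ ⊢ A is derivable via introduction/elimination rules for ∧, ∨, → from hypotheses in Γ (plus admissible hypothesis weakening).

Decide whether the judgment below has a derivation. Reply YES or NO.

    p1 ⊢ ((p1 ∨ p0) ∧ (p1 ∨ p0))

Proof tree:
[∧I] p1 ⊢ ((p1 ∨ p0) ∧ (p1 ∨ p0))
  [Wk] p1, p1 ⊢ (p1 ∨ p0)
    [∨I₁] p1 ⊢ (p1 ∨ p0)
      [Ax] p1 ⊢ p1
  [∨I₁] p1 ⊢ (p1 ∨ p0)
    [Ax] p1 ⊢ p1

Result: YES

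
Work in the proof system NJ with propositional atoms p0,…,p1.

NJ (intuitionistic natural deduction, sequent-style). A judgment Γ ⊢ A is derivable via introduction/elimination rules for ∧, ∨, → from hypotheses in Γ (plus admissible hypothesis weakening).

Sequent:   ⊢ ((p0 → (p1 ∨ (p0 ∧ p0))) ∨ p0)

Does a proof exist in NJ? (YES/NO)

Derivation (root first):
[∨I₁]  ⊢ ((p0 → (p1 ∨ (p0 ∧ p0))) ∨ p0)
  [→I]  ⊢ (p0 → (p1 ∨ (p0 ∧ p0)))
    [∨I₂] p0 ⊢ (p1 ∨ (p0 ∧ p0))
      [∧I] p0 ⊢ (p0 ∧ p0)
        [Ax] p0 ⊢ p0
        [Ax] p0 ⊢ p0

Result: YES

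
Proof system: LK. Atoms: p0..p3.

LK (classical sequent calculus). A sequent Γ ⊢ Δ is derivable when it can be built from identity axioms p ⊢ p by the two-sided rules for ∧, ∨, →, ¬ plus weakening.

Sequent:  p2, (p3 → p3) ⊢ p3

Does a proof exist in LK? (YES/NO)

Truth-table refutation:
  v=0000: Γ:[p2=F, (p3 → p3)=T] Δ:[p3=F] refutes=False
  v=0001: Γ:[p2=F, (p3 → p3)=T] Δ:[p3=T] refutes=False
  v=0010: Γ:[p2=T, (p3 → p3)=T] Δ:[p3=F] refutes=True  ← countermodel

Result: NO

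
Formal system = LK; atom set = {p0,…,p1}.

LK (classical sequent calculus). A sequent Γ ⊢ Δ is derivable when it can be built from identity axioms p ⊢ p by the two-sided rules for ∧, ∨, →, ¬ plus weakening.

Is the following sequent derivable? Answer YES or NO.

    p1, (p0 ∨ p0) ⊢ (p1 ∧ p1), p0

Derivation trace:
[∨L] p1, (p0 ∨ p0) ⊢ (p1 ∧ p1), p0
  [∧R] p1, p0 ⊢ (p1 ∧ p1)
    [Ax] p1 ⊢ p1
    [WL] p1, p0 ⊢ p1
      [Ax] p1 ⊢ p1
  [Ax] p0 ⊢ p0

Result: YES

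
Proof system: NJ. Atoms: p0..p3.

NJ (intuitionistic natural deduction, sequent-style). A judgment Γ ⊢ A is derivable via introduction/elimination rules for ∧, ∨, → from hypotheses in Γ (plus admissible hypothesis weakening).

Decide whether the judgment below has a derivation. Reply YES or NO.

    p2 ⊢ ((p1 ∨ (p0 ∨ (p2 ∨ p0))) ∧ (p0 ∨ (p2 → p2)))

Proof tree:
[∧I] p2 ⊢ ((p1 ∨ (p0 ∨ (p2 ∨ p0))) ∧ (p0 ∨ (p2 → p2)))
  [∨I₂] p2 ⊢ (p1 ∨ (p0 ∨ (p2 ∨ p0)))
    [∨I₂] p2 ⊢ (p0 ∨ (p2 ∨ p0))
      [∨I₁] p2 ⊢ (p2 ∨ p0)
        [Ax] p2 ⊢ p2
  [∨I₂]  ⊢ (p0 ∨ (p2 → p2))
    [→I]  ⊢ (p2 → p2)
      [Ax] p2 ⊢ p2

Result: YES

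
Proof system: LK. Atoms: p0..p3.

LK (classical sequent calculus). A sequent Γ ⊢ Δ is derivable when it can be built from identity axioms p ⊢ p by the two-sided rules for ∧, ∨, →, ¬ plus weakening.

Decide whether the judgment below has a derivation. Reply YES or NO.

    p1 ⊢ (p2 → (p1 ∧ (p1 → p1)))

Derivation (root first):
[→R] p1 ⊢ (p2 → (p1 ∧ (p1 → p1)))
  [∧R] p1, p2 ⊢ (p1 ∧ (p1 → p1))
    [Ax] p1 ⊢ p1
    [WL] p2 ⊢ (p1 → p1)
      [→R]  ⊢ (p1 → p1)
        [Ax] p1 ⊢ p1

Result: YES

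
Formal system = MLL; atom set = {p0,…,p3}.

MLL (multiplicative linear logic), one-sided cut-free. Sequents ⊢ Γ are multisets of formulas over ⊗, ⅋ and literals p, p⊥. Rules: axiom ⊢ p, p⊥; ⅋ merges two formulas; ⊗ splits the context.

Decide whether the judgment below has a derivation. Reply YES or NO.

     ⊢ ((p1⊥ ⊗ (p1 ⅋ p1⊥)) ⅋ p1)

Proof tree:
[⅋]  ⊢ ((p1⊥ ⊗ (p1 ⅋ p1⊥)) ⅋ p1)
  [⊗]  ⊢ p1, (p1⊥ ⊗ (p1 ⅋ p1⊥))
    [Ax]  ⊢ p1, p1⊥
    [⅋]  ⊢ (p1 ⅋ p1⊥)
      [Ax]  ⊢ p1, p1⊥

Result: YES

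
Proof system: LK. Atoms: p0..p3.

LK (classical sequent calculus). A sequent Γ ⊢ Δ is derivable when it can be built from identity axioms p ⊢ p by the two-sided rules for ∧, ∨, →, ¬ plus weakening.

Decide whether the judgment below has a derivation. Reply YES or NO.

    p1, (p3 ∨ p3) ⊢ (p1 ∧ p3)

Proof tree:
[∧R] p1, (p3 ∨ p3) ⊢ (p1 ∧ p3)
  [Ax] p1 ⊢ p1
  [∨L] (p3 ∨ p3) ⊢ p3
    [Ax] p3 ⊢ p3
    [Ax] p3 ⊢ p3

Result: YES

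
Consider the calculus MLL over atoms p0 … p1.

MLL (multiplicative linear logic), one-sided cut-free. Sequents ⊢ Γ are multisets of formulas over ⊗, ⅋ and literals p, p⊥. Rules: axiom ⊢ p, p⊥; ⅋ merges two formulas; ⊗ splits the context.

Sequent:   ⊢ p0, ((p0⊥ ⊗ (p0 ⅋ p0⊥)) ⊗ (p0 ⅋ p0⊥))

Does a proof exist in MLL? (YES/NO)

Derivation (root first):
[⊗]  ⊢ p0, ((p0⊥ ⊗ (p0 ⅋ p0⊥)) ⊗ (p0 ⅋ p0⊥))
  [⊗]  ⊢ p0, (p0⊥ ⊗ (p0 ⅋ p0⊥))
    [Ax]  ⊢ p0, p0⊥
    [⅋]  ⊢ (p0 ⅋ p0⊥)
      [Ax]  ⊢ p0, p0⊥
  [⅋]  ⊢ (p0 ⅋ p0⊥)
    [Ax]  ⊢ p0, p0⊥

Result: YES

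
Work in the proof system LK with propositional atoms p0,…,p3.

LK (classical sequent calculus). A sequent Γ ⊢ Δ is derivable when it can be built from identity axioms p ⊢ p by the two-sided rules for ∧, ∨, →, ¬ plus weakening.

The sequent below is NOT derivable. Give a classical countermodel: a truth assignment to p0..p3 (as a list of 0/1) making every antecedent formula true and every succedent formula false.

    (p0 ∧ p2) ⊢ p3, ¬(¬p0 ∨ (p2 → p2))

Enumerate valuations to refute Γ ⊢ Δ:
  v=0000: Γ:[(p0 ∧ p2)=F] Δ:[p3=F, ¬(¬p0 ∨ (p2 → p2))=F] refutes=False
  v=0001: Γ:[(p0 ∧ p2)=F] Δ:[p3=T, ¬(¬p0 ∨ (p2 → p2))=F] refutes=False
  v=0010: Γ:[(p0 ∧ p2)=F] Δ:[p3=F, ¬(¬p0 ∨ (p2 → p2))=F] refutes=False
  v=0011: Γ:[(p0 ∧ p2)=F] Δ:[p3=T, ¬(¬p0 ∨ (p2 → p2))=F] refutes=False
  v=0100: Γ:[(p0 ∧ p2)=F] Δ:[p3=F, ¬(¬p0 ∨ (p2 → p2))=F] refutes=False
  v=0101: Γ:[(p0 ∧ p2)=F] Δ:[p3=T, ¬(¬p0 ∨ (p2 → p2))=F] refutes=False
  v=0110: Γ:[(p0 ∧ p2)=F] Δ:[p3=F, ¬(¬p0 ∨ (p2 → p2))=F] refutes=False
  v=0111: Γ:[(p0 ∧ p2)=F] Δ:[p3=T, ¬(¬p0 ∨ (p2 → p2))=F] refutes=False
  v=1000: Γ:[(p0 ∧ p2)=F] Δ:[p3=F, ¬(¬p0 ∨ (p2 → p2))=F] refutes=False
  v=1001: Γ:[(p0 ∧ p2)=F] Δ:[p3=T, ¬(¬p0 ∨ (p2 → p2))=F] refutes=False
  v=1010: Γ:[(p0 ∧ p2)=T] Δ:[p3=F, ¬(¬p0 ∨ (p2 → p2))=F] refutes=True  ← countermodel

Result: [1, 0, 1, 0]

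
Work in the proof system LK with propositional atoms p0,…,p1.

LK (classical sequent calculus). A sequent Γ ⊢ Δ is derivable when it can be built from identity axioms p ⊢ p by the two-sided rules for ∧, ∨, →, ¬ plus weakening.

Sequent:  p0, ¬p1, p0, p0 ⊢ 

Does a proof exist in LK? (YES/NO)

Truth-table refutation:
  v=00: Γ:[p0=F, ¬p1=T, p0=F, p0=F] Δ:[] refutes=False
  v=01: Γ:[p0=F, ¬p1=F, p0=F, p0=F] Δ:[] refutes=False
  v=10: Γ:[p0=T, ¬p1=T, p0=T, p0=T] Δ:[] refutes=True  ← countermodel

Result: NO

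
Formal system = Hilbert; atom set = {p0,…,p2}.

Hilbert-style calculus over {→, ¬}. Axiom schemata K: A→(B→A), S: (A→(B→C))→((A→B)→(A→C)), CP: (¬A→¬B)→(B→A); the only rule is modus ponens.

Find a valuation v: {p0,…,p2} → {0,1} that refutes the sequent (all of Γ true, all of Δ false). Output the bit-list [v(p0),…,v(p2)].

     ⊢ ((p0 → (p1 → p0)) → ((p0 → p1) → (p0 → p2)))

Enumerate valuations to refute Γ ⊢ Δ:
  v=000: Γ:[] Δ:[((p0 → (p1 → p0)) → ((p0 → p1) → (p0 → p2)))=T] refutes=False
  v=001: Γ:[] Δ:[((p0 → (p1 → p0)) → ((p0 → p1) → (p0 → p2)))=T] refutes=False
  v=010: Γ:[] Δ:[((p0 → (p1 → p0)) → ((p0 → p1) → (p0 → p2)))=T] refutes=False
  v=011: Γ:[] Δ:[((p0 → (p1 → p0)) → ((p0 → p1) → (p0 → p2)))=T] refutes=False
  v=100: Γ:[] Δ:[((p0 → (p1 → p0)) → ((p0 → p1) → (p0 → p2)))=T] refutes=False
  v=101: Γ:[] Δ:[((p0 → (p1 → p0)) → ((p0 → p1) → (p0 → p2)))=T] refutes=False
  v=110: Γ:[] Δ:[((p0 → (p1 → p0)) → ((p0 → p1) → (p0 → p2)))=F] refutes=True  ← countermodel

Result: [1, 1, 0]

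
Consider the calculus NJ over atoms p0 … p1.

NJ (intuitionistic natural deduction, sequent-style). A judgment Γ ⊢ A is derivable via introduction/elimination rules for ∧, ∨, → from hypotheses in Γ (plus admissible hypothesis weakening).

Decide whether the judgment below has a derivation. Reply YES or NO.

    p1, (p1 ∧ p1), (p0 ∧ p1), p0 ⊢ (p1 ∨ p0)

Derivation trace:
[Wk] p1, (p1 ∧ p1), (p0 ∧ p1), p0 ⊢ (p1 ∨ p0)
  [Wk] p1, (p1 ∧ p1), (p0 ∧ p1) ⊢ (p1 ∨ p0)
    [Wk] p1, (p1 ∧ p1) ⊢ (p1 ∨ p0)
      [∨I₁] p1 ⊢ (p1 ∨ p0)
        [Ax] p1 ⊢ p1

Result: YES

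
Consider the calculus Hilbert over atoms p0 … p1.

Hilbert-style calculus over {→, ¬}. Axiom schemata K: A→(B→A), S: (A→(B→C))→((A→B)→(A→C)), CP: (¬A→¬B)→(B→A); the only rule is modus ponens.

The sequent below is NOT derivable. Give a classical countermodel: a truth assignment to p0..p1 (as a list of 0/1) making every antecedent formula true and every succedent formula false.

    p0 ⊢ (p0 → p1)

Enumerate valuations to refute Γ ⊢ Δ:
  v=00: Γ:[p0=F] Δ:[(p0 → p1)=T] refutes=False
  v=01: Γ:[p0=F] Δ:[(p0 → p1)=T] refutes=False
  v=10: Γ:[p0=T] Δ:[(p0 → p1)=F] refutes=True  ← countermodel

Result: [1, 0]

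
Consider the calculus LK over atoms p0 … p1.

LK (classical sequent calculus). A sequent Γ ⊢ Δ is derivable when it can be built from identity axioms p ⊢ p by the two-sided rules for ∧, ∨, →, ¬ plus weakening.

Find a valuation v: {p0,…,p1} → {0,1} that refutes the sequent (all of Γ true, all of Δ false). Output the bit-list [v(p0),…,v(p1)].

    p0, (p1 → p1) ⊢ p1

Search for a countermodel by truth-table:
  v=00: Γ:[p0=F, (p1 → p1)=T] Δ:[p1=F] refutes=False
  v=01: Γ:[p0=F, (p1 → p1)=T] Δ:[p1=T] refutes=False
  v=10: Γ:[p0=T, (p1 → p1)=T] Δ:[p1=F] refutes=True  ← countermodel

Result: [1, 0]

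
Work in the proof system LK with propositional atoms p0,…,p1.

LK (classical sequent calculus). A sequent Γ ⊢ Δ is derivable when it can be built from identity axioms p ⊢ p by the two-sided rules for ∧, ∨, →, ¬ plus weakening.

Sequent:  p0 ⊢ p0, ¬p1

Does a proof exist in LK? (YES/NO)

Derivation (root first):
[¬R] p0 ⊢ p0, ¬p1
  [WL] p0, p1 ⊢ p0
    [Ax] p0 ⊢ p0

Result: YES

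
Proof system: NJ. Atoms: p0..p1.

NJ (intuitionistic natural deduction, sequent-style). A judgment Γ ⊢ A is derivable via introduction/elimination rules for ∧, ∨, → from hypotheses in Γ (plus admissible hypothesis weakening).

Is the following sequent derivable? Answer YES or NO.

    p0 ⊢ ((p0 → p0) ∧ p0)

Derivation trace:
[∧I] p0 ⊢ ((p0 → p0) ∧ p0)
  [→I]  ⊢ (p0 → p0)
    [Ax] p0 ⊢ p0
  [Ax] p0 ⊢ p0

Result: YES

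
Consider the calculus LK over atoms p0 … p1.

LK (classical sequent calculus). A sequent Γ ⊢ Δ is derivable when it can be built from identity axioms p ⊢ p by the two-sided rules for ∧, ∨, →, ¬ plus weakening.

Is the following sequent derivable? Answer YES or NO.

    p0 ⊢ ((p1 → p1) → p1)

Enumerate valuations to refute Γ ⊢ Δ:
  v=00: Γ:[p0=F] Δ:[((p1 → p1) → p1)=F] refutes=False
  v=01: Γ:[p0=F] Δ:[((p1 → p1) → p1)=T] refutes=False
  v=10: Γ:[p0=T] Δ:[((p1 → p1) → p1)=F] refutes=True  ← countermodel

Result: NO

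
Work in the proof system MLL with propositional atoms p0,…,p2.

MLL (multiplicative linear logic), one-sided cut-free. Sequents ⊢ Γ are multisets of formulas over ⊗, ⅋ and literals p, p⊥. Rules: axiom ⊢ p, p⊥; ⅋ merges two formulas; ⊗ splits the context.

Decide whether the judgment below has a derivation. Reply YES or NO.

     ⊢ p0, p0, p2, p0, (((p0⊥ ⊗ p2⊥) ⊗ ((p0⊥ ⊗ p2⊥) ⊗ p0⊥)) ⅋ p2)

Derivation (root first):
[⅋]  ⊢ p0, p0, p2, p0, (((p0⊥ ⊗ p2⊥) ⊗ ((p0⊥ ⊗ p2⊥) ⊗ p0⊥)) ⅋ p2)
  [⊗]  ⊢ p0, p2, p0, p2, p0, ((p0⊥ ⊗ p2⊥) ⊗ ((p0⊥ ⊗ p2⊥) ⊗ p0⊥))
    [⊗]  ⊢ p0, p2, (p0⊥ ⊗ p2⊥)
      [Ax]  ⊢ p0, p0⊥
      [Ax]  ⊢ p2, p2⊥
    [⊗]  ⊢ p0, p2, p0, ((p0⊥ ⊗ p2⊥) ⊗ p0⊥)
      [⊗]  ⊢ p0, p2, (p0⊥ ⊗ p2⊥)
        [Ax]  ⊢ p0, p0⊥
        [Ax]  ⊢ p2, p2⊥
      [Ax]  ⊢ p0, p0⊥

Result: YES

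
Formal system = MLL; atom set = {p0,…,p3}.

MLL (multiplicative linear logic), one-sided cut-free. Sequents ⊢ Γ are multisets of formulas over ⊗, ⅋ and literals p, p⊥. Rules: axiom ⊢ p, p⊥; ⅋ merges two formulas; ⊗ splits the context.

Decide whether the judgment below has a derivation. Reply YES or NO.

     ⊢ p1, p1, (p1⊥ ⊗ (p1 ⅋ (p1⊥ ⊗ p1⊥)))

Proof tree:
[⊗]  ⊢ p1, p1, (p1⊥ ⊗ (p1 ⅋ (p1⊥ ⊗ p1⊥)))
  [Ax]  ⊢ p1, p1⊥
  [⅋]  ⊢ p1, (p1 ⅋ (p1⊥ ⊗ p1⊥))
    [⊗]  ⊢ p1, p1, (p1⊥ ⊗ p1⊥)
      [Ax]  ⊢ p1, p1⊥
      [Ax]  ⊢ p1, p1⊥

Result: YES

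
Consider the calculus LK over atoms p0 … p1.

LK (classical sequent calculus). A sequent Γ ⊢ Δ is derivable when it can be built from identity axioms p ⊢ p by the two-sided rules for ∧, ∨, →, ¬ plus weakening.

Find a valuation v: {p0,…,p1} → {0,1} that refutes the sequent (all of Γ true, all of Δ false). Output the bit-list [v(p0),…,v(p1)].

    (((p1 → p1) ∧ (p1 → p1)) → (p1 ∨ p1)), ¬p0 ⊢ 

Truth-table refutation:
  v=00: Γ:[(((p1 → p1) ∧ (p1 → p1)) → (p1 ∨ p1))=F, ¬p0=T] Δ:[] refutes=False
  v=01: Γ:[(((p1 → p1) ∧ (p1 → p1)) → (p1 ∨ p1))=T, ¬p0=T] Δ:[] refutes=True  ← countermodel

Result: [0, 1]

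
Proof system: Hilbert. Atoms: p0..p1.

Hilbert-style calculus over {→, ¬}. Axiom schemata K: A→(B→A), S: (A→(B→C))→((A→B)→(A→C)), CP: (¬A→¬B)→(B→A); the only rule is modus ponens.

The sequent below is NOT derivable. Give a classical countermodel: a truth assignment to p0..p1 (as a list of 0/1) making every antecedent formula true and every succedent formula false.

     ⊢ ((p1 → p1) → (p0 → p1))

Truth-table refutation:
  v=00: Γ:[] Δ:[((p1 → p1) → (p0 → p1))=T] refutes=False
  v=01: Γ:[] Δ:[((p1 → p1) → (p0 → p1))=T] refutes=False
  v=10: Γ:[] Δ:[((p1 → p1) → (p0 → p1))=F] refutes=True  ← countermodel

Result: [1, 0]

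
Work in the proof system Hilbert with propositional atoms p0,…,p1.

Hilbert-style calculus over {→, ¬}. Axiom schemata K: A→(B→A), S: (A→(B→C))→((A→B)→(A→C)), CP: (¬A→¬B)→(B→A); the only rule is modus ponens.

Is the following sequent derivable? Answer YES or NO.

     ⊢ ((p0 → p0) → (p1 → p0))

Truth-table refutation:
  v=00: Γ:[] Δ:[((p0 → p0) → (p1 → p0))=T] refutes=False
  v=01: Γ:[] Δ:[((p0 → p0) → (p1 → p0))=F] refutes=True  ← countermodel

Result: NO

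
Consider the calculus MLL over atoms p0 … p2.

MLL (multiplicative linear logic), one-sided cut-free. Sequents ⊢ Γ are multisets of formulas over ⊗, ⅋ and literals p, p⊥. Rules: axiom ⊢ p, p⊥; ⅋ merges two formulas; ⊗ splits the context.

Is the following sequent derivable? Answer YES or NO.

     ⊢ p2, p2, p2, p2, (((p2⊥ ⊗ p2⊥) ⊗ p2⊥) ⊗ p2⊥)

Proof tree:
[⊗]  ⊢ p2, p2, p2, p2, (((p2⊥ ⊗ p2⊥) ⊗ p2⊥) ⊗ p2⊥)
  [⊗]  ⊢ p2, p2, p2, ((p2⊥ ⊗ p2⊥) ⊗ p2⊥)
    [⊗]  ⊢ p2, p2, (p2⊥ ⊗ p2⊥)
      [Ax]  ⊢ p2, p2⊥
      [Ax]  ⊢ p2, p2⊥
    [Ax]  ⊢ p2, p2⊥
  [Ax]  ⊢ p2, p2⊥

Result: YES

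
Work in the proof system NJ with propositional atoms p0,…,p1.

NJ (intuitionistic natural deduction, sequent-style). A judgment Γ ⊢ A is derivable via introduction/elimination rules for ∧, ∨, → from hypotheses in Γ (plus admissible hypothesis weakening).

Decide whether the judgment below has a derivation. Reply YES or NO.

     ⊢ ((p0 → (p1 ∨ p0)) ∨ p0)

Derivation (root first):
[∨I₁]  ⊢ ((p0 → (p1 ∨ p0)) ∨ p0)
  [→I]  ⊢ (p0 → (p1 ∨ p0))
    [∨I₂] p0 ⊢ (p1 ∨ p0)
      [Ax] p0 ⊢ p0

Result: YES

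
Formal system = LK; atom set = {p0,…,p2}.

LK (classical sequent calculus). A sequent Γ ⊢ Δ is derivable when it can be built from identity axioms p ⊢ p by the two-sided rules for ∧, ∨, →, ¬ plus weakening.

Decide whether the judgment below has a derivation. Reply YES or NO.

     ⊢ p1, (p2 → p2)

Derivation trace:
[→R]  ⊢ p1, (p2 → p2)
  [WR] p2 ⊢ p2, p1
    [Ax] p2 ⊢ p2

Result: YES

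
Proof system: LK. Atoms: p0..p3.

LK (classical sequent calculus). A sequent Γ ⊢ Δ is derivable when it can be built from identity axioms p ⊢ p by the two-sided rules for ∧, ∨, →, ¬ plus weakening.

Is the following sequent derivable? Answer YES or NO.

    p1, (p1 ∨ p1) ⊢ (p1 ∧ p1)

Derivation (root first):
[∧R] p1, (p1 ∨ p1) ⊢ (p1 ∧ p1)
  [Ax] p1 ⊢ p1
  [∨L] (p1 ∨ p1) ⊢ p1
    [WR] p1 ⊢ p1, p1
      [Ax] p1 ⊢ p1
    [Ax] p1 ⊢ p1

Result: YES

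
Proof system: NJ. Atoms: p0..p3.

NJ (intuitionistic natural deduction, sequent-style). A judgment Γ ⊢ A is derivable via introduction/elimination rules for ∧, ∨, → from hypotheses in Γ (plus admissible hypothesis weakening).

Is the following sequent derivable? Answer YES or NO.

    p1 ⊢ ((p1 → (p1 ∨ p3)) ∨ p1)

Derivation trace:
[Wk] p1 ⊢ ((p1 → (p1 ∨ p3)) ∨ p1)
  [∨I₁]  ⊢ ((p1 → (p1 ∨ p3)) ∨ p1)
    [→I]  ⊢ (p1 → (p1 ∨ p3))
      [∨I₁] p1 ⊢ (p1 ∨ p3)
        [Ax] p1 ⊢ p1

Result: YES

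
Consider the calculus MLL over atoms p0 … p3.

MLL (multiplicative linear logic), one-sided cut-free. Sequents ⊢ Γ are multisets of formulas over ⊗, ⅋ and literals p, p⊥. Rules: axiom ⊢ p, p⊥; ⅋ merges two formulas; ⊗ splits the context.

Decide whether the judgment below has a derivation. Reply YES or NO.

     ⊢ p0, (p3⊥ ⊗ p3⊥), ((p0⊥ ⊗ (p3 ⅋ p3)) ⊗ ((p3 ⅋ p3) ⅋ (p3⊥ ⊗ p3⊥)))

Proof tree:
[⊗]  ⊢ p0, (p3⊥ ⊗ p3⊥), ((p0⊥ ⊗ (p3 ⅋ p3)) ⊗ ((p3 ⅋ p3) ⅋ (p3⊥ ⊗ p3⊥)))
  [⊗]  ⊢ p0, (p3⊥ ⊗ p3⊥), (p0⊥ ⊗ (p3 ⅋ p3))
    [Ax]  ⊢ p0, p0⊥
    [⅋]  ⊢ (p3⊥ ⊗ p3⊥), (p3 ⅋ p3)
      [⊗]  ⊢ p3, p3, (p3⊥ ⊗ p3⊥)
        [Ax]  ⊢ p3, p3⊥
        [Ax]  ⊢ p3, p3⊥
  [⅋]  ⊢ ((p3 ⅋ p3) ⅋ (p3⊥ ⊗ p3⊥))
    [⅋]  ⊢ (p3⊥ ⊗ p3⊥), (p3 ⅋ p3)
      [⊗]  ⊢ p3, p3, (p3⊥ ⊗ p3⊥)
        [Ax]  ⊢ p3, p3⊥
        [Ax]  ⊢ p3, p3⊥

Result: YES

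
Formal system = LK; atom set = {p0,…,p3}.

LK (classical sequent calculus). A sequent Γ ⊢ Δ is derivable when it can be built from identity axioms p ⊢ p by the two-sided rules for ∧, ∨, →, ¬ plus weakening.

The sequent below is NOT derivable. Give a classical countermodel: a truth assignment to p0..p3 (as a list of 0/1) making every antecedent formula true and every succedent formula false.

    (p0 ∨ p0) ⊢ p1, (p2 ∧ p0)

Enumerate valuations to refute Γ ⊢ Δ:
  v=0000: Γ:[(p0 ∨ p0)=F] Δ:[p1=F, (p2 ∧ p0)=F] refutes=False
  v=0001: Γ:[(p0 ∨ p0)=F] Δ:[p1=F, (p2 ∧ p0)=F] refutes=False
  v=0010: Γ:[(p0 ∨ p0)=F] Δ:[p1=F, (p2 ∧ p0)=F] refutes=False
  v=0011: Γ:[(p0 ∨ p0)=F] Δ:[p1=F, (p2 ∧ p0)=F] refutes=False
  v=0100: Γ:[(p0 ∨ p0)=F] Δ:[p1=T, (p2 ∧ p0)=F] refutes=False
  v=0101: Γ:[(p0 ∨ p0)=F] Δ:[p1=T, (p2 ∧ p0)=F] refutes=False
  v=0110: Γ:[(p0 ∨ p0)=F] Δ:[p1=T, (p2 ∧ p0)=F] refutes=False
  v=0111: Γ:[(p0 ∨ p0)=F] Δ:[p1=T, (p2 ∧ p0)=F] refutes=False
  v=1000: Γ:[(p0 ∨ p0)=T] Δ:[p1=F, (p2 ∧ p0)=F] refutes=True  ← countermodel

Result: [1, 0, 0, 0]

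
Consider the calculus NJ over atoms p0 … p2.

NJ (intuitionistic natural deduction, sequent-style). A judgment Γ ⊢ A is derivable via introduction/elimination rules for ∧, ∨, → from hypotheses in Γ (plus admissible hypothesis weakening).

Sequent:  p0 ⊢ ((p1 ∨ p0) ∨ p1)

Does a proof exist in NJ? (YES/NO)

Derivation (root first):
[∨I₁] p0 ⊢ ((p1 ∨ p0) ∨ p1)
  [∨I₂] p0 ⊢ (p1 ∨ p0)
    [Ax] p0 ⊢ p0

Result: YES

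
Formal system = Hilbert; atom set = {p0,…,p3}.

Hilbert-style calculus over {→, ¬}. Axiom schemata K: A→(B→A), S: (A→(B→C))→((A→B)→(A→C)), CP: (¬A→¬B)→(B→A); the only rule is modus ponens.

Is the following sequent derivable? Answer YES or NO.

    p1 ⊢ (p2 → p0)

Enumerate valuations to refute Γ ⊢ Δ:
  v=0000: Γ:[p1=F] Δ:[(p2 → p0)=T] refutes=False
  v=0001: Γ:[p1=F] Δ:[(p2 → p0)=T] refutes=False
  v=0010: Γ:[p1=F] Δ:[(p2 → p0)=F] refutes=False
  v=0011: Γ:[p1=F] Δ:[(p2 → p0)=F] refutes=False
  v=0100: Γ:[p1=T] Δ:[(p2 → p0)=T] refutes=False
  v=0101: Γ:[p1=T] Δ:[(p2 → p0)=T] refutes=False
  v=0110: Γ:[p1=T] Δ:[(p2 → p0)=F] refutes=True  ← countermodel

Result: NO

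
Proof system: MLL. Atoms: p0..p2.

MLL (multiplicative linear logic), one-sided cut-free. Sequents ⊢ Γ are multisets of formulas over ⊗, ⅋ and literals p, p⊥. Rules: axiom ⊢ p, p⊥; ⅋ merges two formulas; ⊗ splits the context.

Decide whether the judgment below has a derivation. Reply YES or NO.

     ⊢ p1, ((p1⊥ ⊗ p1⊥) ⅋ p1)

Proof tree:
[⅋]  ⊢ p1, ((p1⊥ ⊗ p1⊥) ⅋ p1)
  [⊗]  ⊢ p1, p1, (p1⊥ ⊗ p1⊥)
    [Ax]  ⊢ p1, p1⊥
    [Ax]  ⊢ p1, p1⊥

Result: YES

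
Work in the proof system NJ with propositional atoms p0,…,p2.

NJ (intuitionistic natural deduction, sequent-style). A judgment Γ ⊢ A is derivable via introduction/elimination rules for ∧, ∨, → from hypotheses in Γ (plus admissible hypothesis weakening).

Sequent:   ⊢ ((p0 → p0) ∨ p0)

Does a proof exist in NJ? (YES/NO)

Derivation trace:
[∨I₁]  ⊢ ((p0 → p0) ∨ p0)
  [→I]  ⊢ (p0 → p0)
    [Ax] p0 ⊢ p0

Result: YES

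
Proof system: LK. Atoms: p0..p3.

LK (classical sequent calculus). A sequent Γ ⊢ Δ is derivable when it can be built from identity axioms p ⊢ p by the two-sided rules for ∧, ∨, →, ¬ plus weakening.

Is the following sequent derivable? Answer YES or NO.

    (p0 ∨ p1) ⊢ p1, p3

Search for a countermodel by truth-table:
  v=0000: Γ:[(p0 ∨ p1)=F] Δ:[p1=F, p3=F] refutes=False
  v=0001: Γ:[(p0 ∨ p1)=F] Δ:[p1=F, p3=T] refutes=False
  v=0010: Γ:[(p0 ∨ p1)=F] Δ:[p1=F, p3=F] refutes=False
  v=0011: Γ:[(p0 ∨ p1)=F] Δ:[p1=F, p3=T] refutes=False
  v=0100: Γ:[(p0 ∨ p1)=T] Δ:[p1=T, p3=F] refutes=False
  v=0101: Γ:[(p0 ∨ p1)=T] Δ:[p1=T, p3=T] refutes=False
  v=0110: Γ:[(p0 ∨ p1)=T] Δ:[p1=T, p3=F] refutes=False
  v=0111: Γ:[(p0 ∨ p1)=T] Δ:[p1=T, p3=T] refutes=False
  v=1000: Γ:[(p0 ∨ p1)=T] Δ:[p1=F, p3=F] refutes=True  ← countermodel

Result: NO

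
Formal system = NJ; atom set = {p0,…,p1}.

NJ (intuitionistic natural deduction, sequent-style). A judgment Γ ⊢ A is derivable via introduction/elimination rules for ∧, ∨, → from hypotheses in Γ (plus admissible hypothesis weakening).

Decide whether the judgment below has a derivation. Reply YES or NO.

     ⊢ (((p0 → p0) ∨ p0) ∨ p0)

Derivation (root first):
[∨I₁]  ⊢ (((p0 → p0) ∨ p0) ∨ p0)
  [∨I₁]  ⊢ ((p0 → p0) ∨ p0)
    [→I]  ⊢ (p0 → p0)
      [Ax] p0 ⊢ p0

Result: YES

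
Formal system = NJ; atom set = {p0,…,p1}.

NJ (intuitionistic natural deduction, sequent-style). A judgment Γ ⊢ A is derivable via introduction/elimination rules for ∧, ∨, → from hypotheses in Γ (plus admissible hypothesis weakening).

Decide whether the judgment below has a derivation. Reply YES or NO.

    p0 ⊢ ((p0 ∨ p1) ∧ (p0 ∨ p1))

Derivation (root first):
[∧I] p0 ⊢ ((p0 ∨ p1) ∧ (p0 ∨ p1))
  [∨I₁] p0 ⊢ (p0 ∨ p1)
    [Ax] p0 ⊢ p0
  [∨I₁] p0 ⊢ (p0 ∨ p1)
    [Ax] p0 ⊢ p0

Result: YES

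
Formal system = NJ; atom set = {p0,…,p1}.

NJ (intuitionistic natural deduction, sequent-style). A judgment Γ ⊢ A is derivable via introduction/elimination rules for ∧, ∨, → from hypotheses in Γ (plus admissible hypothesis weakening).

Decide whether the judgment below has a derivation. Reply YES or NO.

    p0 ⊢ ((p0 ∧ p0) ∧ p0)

Derivation trace:
[∧I] p0 ⊢ ((p0 ∧ p0) ∧ p0)
  [∧I] p0 ⊢ (p0 ∧ p0)
    [Ax] p0 ⊢ p0
    [Ax] p0 ⊢ p0
  [Ax] p0 ⊢ p0

Result: YES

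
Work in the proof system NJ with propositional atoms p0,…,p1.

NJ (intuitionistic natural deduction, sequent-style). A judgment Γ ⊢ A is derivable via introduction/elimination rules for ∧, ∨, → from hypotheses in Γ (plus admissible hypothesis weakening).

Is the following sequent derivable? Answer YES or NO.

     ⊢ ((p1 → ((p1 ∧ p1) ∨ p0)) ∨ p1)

Derivation trace:
[∨I₁]  ⊢ ((p1 → ((p1 ∧ p1) ∨ p0)) ∨ p1)
  [→I]  ⊢ (p1 → ((p1 ∧ p1) ∨ p0))
    [∨I₁] p1 ⊢ ((p1 ∧ p1) ∨ p0)
      [∧I] p1 ⊢ (p1 ∧ p1)
        [Ax] p1 ⊢ p1
        [Ax] p1 ⊢ p1

Result: YES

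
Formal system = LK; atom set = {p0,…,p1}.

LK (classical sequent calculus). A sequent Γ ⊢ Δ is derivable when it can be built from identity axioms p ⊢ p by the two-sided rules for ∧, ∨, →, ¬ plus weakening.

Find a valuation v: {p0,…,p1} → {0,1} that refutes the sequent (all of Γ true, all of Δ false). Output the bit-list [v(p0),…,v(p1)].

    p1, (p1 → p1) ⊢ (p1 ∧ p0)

Search for a countermodel by truth-table:
  v=00: Γ:[p1=F, (p1 → p1)=T] Δ:[(p1 ∧ p0)=F] refutes=False
  v=01: Γ:[p1=T, (p1 → p1)=T] Δ:[(p1 ∧ p0)=F] refutes=True  ← countermodel

Result: [0, 1]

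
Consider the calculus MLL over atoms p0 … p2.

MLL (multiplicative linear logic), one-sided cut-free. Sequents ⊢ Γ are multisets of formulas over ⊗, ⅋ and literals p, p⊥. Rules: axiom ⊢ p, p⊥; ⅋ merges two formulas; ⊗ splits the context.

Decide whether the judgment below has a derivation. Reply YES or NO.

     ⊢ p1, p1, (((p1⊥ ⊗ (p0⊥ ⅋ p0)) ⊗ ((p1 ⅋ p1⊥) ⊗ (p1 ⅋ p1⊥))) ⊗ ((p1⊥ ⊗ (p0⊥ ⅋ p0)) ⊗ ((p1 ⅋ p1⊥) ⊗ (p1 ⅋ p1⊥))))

Derivation trace:
[⊗]  ⊢ p1, p1, (((p1⊥ ⊗ (p0⊥ ⅋ p0)) ⊗ ((p1 ⅋ p1⊥) ⊗ (p1 ⅋ p1⊥))) ⊗ ((p1⊥ ⊗ (p0⊥ ⅋ p0)) ⊗ ((p1 ⅋ p1⊥) ⊗ (p1 ⅋ p1⊥))))
  [⊗]  ⊢ p1, ((p1⊥ ⊗ (p0⊥ ⅋ p0)) ⊗ ((p1 ⅋ p1⊥) ⊗ (p1 ⅋ p1⊥)))
    [⊗]  ⊢ p1, (p1⊥ ⊗ (p0⊥ ⅋ p0))
      [Ax]  ⊢ p1, p1⊥
      [⅋]  ⊢ (p0⊥ ⅋ p0)
        [Ax]  ⊢ p0, p0⊥
    [⊗]  ⊢ ((p1 ⅋ p1⊥) ⊗ (p1 ⅋ p1⊥))
      [⅋]  ⊢ (p1 ⅋ p1⊥)
        [Ax]  ⊢ p1, p1⊥
      [⅋]  ⊢ (p1 ⅋ p1⊥)
        [Ax]  ⊢ p1, p1⊥
  [⊗]  ⊢ p1, ((p1⊥ ⊗ (p0⊥ ⅋ p0)) ⊗ ((p1 ⅋ p1⊥) ⊗ (p1 ⅋ p1⊥)))
    [⊗]  ⊢ p1, (p1⊥ ⊗ (p0⊥ ⅋ p0))
      [Ax]  ⊢ p1, p1⊥
      [⅋]  ⊢ (p0⊥ ⅋ p0)
        [Ax]  ⊢ p0, p0⊥
    [⊗]  ⊢ ((p1 ⅋ p1⊥) ⊗ (p1 ⅋ p1⊥))
      [⅋]  ⊢ (p1 ⅋ p1⊥)
        [Ax]  ⊢ p1, p1⊥
      [⅋]  ⊢ (p1 ⅋ p1⊥)
        [Ax]  ⊢ p1, p1⊥

Result: YES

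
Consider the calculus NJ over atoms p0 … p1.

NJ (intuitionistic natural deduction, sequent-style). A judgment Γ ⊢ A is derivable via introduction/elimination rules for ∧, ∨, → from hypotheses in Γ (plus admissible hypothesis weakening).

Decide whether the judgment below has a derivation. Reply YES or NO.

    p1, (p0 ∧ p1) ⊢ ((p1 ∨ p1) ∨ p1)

Derivation trace:
[Wk] p1, (p0 ∧ p1) ⊢ ((p1 ∨ p1) ∨ p1)
  [∨I₁] p1 ⊢ ((p1 ∨ p1) ∨ p1)
    [∨I₁] p1 ⊢ (p1 ∨ p1)
      [Ax] p1 ⊢ p1

Result: YES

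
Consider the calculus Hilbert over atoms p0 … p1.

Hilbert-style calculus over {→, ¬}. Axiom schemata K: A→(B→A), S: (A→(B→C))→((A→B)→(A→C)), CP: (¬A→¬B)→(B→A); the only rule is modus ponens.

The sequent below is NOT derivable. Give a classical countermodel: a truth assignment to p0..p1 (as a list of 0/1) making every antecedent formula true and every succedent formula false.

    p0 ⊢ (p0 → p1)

Search for a countermodel by truth-table:
  v=00: Γ:[p0=F] Δ:[(p0 → p1)=T] refutes=False
  v=01: Γ:[p0=F] Δ:[(p0 → p1)=T] refutes=False
  v=10: Γ:[p0=T] Δ:[(p0 → p1)=F] refutes=True  ← countermodel

Result: [1, 0]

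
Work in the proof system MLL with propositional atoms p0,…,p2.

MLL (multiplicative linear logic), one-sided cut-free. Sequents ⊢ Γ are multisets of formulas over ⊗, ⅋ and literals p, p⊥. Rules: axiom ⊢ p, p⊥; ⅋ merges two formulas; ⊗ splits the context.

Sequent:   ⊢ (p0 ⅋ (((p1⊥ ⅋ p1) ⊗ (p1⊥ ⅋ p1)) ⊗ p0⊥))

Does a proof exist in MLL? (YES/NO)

Derivation (root first):
[⅋]  ⊢ (p0 ⅋ (((p1⊥ ⅋ p1) ⊗ (p1⊥ ⅋ p1)) ⊗ p0⊥))
  [⊗]  ⊢ p0, (((p1⊥ ⅋ p1) ⊗ (p1⊥ ⅋ p1)) ⊗ p0⊥)
    [⊗]  ⊢ ((p1⊥ ⅋ p1) ⊗ (p1⊥ ⅋ p1))
      [⅋]  ⊢ (p1⊥ ⅋ p1)
        [Ax]  ⊢ p1, p1⊥
      [⅋]  ⊢ (p1⊥ ⅋ p1)
        [Ax]  ⊢ p1, p1⊥
    [Ax]  ⊢ p0, p0⊥

Result: YES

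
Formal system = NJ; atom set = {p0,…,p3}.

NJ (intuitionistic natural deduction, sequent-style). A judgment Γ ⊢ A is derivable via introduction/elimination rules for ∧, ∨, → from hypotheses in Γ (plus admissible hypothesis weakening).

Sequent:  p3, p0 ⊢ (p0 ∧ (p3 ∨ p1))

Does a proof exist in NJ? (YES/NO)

Proof tree:
[∧I] p3, p0 ⊢ (p0 ∧ (p3 ∨ p1))
  [Ax] p0 ⊢ p0
  [∨I₁] p3 ⊢ (p3 ∨ p1)
    [Ax] p3 ⊢ p3

Result: YES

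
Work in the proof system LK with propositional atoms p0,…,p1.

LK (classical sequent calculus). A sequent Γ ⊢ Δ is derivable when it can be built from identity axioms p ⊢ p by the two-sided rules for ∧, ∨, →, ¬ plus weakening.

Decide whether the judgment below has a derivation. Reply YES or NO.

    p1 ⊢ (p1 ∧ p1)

Proof tree:
[∧R] p1 ⊢ (p1 ∧ p1)
  [Ax] p1 ⊢ p1
  [WL] p1, p1 ⊢ p1
    [Ax] p1 ⊢ p1

Result: YES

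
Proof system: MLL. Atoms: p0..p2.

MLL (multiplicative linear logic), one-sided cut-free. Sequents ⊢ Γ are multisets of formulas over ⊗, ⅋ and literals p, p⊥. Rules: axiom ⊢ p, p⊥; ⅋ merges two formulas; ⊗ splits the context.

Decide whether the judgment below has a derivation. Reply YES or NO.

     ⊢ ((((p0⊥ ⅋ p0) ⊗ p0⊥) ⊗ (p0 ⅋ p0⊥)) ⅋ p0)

Derivation (root first):
[⅋]  ⊢ ((((p0⊥ ⅋ p0) ⊗ p0⊥) ⊗ (p0 ⅋ p0⊥)) ⅋ p0)
  [⊗]  ⊢ p0, (((p0⊥ ⅋ p0) ⊗ p0⊥) ⊗ (p0 ⅋ p0⊥))
    [⊗]  ⊢ p0, ((p0⊥ ⅋ p0) ⊗ p0⊥)
      [⅋]  ⊢ (p0⊥ ⅋ p0)
        [Ax]  ⊢ p0, p0⊥
      [Ax]  ⊢ p0, p0⊥
    [⅋]  ⊢ (p0 ⅋ p0⊥)
      [Ax]  ⊢ p0, p0⊥

Result: YES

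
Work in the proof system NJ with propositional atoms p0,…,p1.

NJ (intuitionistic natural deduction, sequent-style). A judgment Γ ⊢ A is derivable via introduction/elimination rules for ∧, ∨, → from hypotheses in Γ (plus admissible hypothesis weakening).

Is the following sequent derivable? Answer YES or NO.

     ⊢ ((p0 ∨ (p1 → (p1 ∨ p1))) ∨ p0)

Derivation (root first):
[∨I₁]  ⊢ ((p0 ∨ (p1 → (p1 ∨ p1))) ∨ p0)
  [∨I₂]  ⊢ (p0 ∨ (p1 → (p1 ∨ p1)))
    [→I]  ⊢ (p1 → (p1 ∨ p1))
      [∨I₁] p1 ⊢ (p1 ∨ p1)
        [Ax] p1 ⊢ p1

Result: YES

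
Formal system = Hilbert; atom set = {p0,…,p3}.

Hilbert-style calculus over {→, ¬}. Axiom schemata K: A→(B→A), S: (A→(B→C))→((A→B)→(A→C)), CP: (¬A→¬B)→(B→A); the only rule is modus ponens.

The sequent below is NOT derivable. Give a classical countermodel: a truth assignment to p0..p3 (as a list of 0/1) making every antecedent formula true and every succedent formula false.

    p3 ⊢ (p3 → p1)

Truth-table refutation:
  v=0000: Γ:[p3=F] Δ:[(p3 → p1)=T] refutes=False
  v=0001: Γ:[p3=T] Δ:[(p3 → p1)=F] refutes=True  ← countermodel

Result: [0, 0, 0, 1]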